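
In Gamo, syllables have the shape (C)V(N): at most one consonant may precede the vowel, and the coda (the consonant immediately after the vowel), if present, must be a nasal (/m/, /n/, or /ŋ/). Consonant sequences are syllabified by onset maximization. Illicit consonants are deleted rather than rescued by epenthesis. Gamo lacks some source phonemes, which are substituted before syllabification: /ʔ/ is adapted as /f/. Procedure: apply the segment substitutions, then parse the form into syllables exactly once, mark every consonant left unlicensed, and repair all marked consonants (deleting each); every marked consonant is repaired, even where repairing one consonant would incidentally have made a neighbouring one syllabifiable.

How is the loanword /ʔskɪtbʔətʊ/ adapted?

kɪfətʊ

Substitution: /ʔ/ → /f/, giving /fskɪtbfətʊ/.
Under (C)V(N), the unsyllabifiable consonants are /f/, /s/, /t/, /b/ (only a nasal (/m/, /n/, or /ŋ/) is licensed in coda position; onsets are limited to one consonant).
Each unlicensed consonant is deleted: /f/, /s/, /t/, /b/.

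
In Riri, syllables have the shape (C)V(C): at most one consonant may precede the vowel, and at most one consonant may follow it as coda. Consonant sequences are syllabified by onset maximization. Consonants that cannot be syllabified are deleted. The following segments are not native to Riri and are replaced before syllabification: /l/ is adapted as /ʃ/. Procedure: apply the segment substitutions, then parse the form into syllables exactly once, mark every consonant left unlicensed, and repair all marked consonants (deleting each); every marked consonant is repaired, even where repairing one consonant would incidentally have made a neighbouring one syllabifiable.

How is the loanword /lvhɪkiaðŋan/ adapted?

hɪkiaðŋan

Substitution: /l/ → /ʃ/, giving /ʃvhɪkiaðŋan/.
The consonants /ʃ/, /v/ cannot be parsed into a legal (C)V(C) syllable (at most one coda consonant is licensed; onsets are limited to one consonant).
Deletion applies to /ʃ/, /v/.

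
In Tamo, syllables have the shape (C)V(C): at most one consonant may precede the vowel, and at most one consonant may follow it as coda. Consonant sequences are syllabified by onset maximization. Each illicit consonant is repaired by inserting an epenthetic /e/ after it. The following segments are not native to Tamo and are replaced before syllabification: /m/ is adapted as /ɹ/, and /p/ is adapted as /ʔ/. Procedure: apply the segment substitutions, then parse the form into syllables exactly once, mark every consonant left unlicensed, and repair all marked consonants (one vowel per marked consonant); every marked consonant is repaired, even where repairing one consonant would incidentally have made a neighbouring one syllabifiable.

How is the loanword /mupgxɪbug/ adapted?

ɹuʔgexɪbug

Substitution: /m/ → /ɹ/, /p/ → /ʔ/, giving /ɹuʔgxɪbug/.
Under (C)V(C), the unsyllabifiable consonants are /g/ (at most one coda consonant is licensed; onsets are limited to one consonant).
Inserting the epenthetic vowel yields /g/ → /ge/.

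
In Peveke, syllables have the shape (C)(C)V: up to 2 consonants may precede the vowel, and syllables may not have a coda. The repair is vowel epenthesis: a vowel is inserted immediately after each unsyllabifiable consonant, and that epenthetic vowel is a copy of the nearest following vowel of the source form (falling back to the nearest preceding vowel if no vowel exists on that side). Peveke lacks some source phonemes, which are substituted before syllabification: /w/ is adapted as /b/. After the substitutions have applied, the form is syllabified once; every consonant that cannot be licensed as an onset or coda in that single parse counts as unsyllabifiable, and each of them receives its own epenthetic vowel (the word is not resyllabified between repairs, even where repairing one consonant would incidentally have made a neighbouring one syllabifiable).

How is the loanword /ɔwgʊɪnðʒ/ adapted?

Substitution: /w/ → /b/, giving /ɔbgʊɪnðʒ/.
Under (C)(C)V, the unsyllabifiable consonants are /n/, /ð/, /ʒ/ (no codas are permitted; onsets may contain at most 2 consonants).
Inserting the epenthetic vowel yields /n/ → /nɪ/, /ð/ → /ðɪ/, /ʒ/ → /ʒɪ/.

ɔbgʊɪnɪðɪʒɪ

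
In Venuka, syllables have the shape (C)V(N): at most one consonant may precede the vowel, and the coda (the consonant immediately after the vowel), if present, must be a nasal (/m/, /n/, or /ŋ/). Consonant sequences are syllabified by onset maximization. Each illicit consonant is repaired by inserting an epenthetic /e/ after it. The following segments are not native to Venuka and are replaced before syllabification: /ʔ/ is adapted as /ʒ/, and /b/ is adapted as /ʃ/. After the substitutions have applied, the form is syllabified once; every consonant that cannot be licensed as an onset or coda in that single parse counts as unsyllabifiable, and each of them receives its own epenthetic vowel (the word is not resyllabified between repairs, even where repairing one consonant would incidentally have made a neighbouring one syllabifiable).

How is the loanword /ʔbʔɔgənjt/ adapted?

ʒeʃeʒɔgənjete

Substitution: /ʔ/ → /ʒ/, /b/ → /ʃ/, giving /ʒʃʒɔgənjt/.
The consonants /ʒ/, /ʃ/, /j/, /t/ cannot be parsed into a legal (C)V(N) syllable (only a nasal (/m/, /n/, or /ŋ/) is licensed in coda position; onsets are limited to one consonant).
Inserting the epenthetic vowel yields /ʒ/ → /ʒe/, /ʃ/ → /ʃe/, /j/ → /je/, /t/ → /te/.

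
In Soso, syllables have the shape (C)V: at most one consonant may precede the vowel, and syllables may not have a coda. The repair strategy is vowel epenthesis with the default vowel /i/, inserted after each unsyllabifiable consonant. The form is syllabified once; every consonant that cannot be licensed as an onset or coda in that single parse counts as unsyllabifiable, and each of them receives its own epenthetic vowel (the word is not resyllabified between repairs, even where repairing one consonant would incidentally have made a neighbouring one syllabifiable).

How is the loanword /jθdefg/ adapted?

jiθidefigi

The consonants /j/, /θ/, /f/, /g/ cannot be parsed into a legal (C)V syllable (no codas are permitted; onsets are limited to one consonant).
Each unlicensed consonant becomes the onset of a new syllable: /j/ → /ji/, /θ/ → /θi/, /f/ → /fi/, /g/ → /gi/.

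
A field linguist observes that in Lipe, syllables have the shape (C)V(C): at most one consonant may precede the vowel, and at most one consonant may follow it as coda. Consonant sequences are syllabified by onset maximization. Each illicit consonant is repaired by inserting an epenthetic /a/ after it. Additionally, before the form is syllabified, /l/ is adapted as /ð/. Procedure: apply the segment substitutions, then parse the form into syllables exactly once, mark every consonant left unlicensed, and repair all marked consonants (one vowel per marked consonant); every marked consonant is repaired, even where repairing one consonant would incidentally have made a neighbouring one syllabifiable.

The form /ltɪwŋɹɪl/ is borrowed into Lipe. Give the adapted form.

ðatɪwŋaɹɪð

Substitution: /l/ → /ð/, giving /ðtɪwŋɹɪð/.
The consonants /ð/, /ŋ/ cannot be parsed into a legal (C)V(C) syllable (at most one coda consonant is licensed; onsets are limited to one consonant).
Each unlicensed consonant becomes the onset of a new syllable: /ð/ → /ða/, /ŋ/ → /ŋa/.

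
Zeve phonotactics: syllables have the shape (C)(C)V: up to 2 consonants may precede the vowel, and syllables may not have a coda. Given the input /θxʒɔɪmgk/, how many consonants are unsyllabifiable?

Under (C)(C)V, the unsyllabifiable consonants are /θ/, /m/, /g/, /k/ (no codas are permitted; onsets may contain at most 2 consonants).

4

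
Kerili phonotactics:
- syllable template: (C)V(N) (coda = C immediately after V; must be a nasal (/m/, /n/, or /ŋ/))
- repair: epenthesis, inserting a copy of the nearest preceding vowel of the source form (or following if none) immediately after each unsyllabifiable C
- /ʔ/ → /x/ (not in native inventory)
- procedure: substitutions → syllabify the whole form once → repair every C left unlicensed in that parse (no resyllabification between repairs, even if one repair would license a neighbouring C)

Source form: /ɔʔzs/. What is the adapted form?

ɔxɔzɔsɔ

Substitution: /ʔ/ → /x/, giving /ɔxzs/.
Syllabifying with onset maximization leaves /x/, /z/, /s/ stranded (only a nasal (/m/, /n/, or /ŋ/) is licensed in coda position; onsets are limited to one consonant).
Epenthesis after each stranded consonant: /x/ → /xɔ/, /z/ → /zɔ/, /s/ → /sɔ/.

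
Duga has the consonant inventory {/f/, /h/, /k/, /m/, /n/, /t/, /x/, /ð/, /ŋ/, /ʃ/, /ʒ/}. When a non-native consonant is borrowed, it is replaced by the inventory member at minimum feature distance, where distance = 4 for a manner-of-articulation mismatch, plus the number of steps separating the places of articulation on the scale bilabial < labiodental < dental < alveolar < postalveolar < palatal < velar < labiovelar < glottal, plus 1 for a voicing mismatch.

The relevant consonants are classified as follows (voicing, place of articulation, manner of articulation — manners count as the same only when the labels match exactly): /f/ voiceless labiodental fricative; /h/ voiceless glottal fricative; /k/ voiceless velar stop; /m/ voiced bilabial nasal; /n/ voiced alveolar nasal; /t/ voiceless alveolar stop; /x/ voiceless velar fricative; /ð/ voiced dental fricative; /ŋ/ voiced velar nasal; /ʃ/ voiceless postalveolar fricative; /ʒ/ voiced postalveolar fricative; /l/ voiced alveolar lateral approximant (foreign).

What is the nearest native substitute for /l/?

/n/ is closest: manner differs (lateral approximant→nasal, +4), place distance 0 (alveolar→alveolar), same voicing; total 4. Next closest is /t/ at distance 5.

n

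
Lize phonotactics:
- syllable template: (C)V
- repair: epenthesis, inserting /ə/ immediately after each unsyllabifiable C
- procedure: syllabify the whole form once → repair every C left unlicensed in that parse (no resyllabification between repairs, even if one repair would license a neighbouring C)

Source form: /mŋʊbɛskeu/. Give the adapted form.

Under (C)V, the unsyllabifiable consonants are /m/, /s/ (no codas are permitted; onsets are limited to one consonant).
Inserting the epenthetic vowel yields /m/ → /mə/, /s/ → /sə/.

məŋʊbɛsəkeu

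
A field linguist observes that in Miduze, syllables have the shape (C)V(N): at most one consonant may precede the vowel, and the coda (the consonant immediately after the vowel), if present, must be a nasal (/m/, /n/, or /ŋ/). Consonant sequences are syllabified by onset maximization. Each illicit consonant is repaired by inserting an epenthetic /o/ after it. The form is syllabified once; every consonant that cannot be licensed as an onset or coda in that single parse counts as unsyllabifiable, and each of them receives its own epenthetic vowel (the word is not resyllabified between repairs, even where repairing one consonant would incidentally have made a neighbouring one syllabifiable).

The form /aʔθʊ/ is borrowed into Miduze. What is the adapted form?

Under (C)V(N), the unsyllabifiable consonants are /ʔ/ (only a nasal (/m/, /n/, or /ŋ/) is licensed in coda position; onsets are limited to one consonant).
Epenthesis after each stranded consonant: /ʔ/ → /ʔo/.

aʔoθʊ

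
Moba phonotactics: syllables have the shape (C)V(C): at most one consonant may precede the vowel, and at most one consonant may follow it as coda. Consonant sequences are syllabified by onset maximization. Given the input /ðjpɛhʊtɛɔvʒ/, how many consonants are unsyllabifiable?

3

The consonants /ð/, /j/, /ʒ/ cannot be parsed into a legal (C)V(C) syllable (at most one coda consonant is licensed; onsets are limited to one consonant).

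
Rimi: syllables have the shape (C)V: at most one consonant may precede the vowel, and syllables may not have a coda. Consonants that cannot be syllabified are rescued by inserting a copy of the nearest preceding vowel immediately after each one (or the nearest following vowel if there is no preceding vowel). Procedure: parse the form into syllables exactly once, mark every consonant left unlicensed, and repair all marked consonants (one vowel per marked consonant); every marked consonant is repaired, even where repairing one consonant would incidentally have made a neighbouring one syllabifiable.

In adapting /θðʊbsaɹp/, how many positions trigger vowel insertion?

4

The unsyllabifiable consonants are /θ/, /b/, /ɹ/, /p/; each receives one epenthetic vowel.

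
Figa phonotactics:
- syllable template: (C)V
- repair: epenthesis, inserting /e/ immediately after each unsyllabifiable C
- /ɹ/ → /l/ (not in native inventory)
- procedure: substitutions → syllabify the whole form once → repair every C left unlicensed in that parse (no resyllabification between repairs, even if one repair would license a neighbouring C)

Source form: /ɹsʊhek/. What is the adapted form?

Substitution: /ɹ/ → /l/, giving /lsʊhek/.
Syllabifying with onset maximization leaves /l/, /k/ stranded (no codas are permitted; onsets are limited to one consonant).
Epenthesis after each stranded consonant: /l/ → /le/, /k/ → /ke/.

lesʊheke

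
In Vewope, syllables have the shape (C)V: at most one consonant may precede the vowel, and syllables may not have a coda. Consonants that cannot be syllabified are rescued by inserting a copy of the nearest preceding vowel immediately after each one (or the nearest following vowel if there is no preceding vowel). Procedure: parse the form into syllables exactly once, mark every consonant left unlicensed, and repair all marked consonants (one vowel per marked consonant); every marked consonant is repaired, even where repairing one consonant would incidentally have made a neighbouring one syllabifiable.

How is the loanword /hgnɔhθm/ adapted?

Syllabifying with onset maximization leaves /h/, /g/, /h/, /θ/, /m/ stranded (no codas are permitted; onsets are limited to one consonant).
Each unlicensed consonant becomes the onset of a new syllable: /h/ → /hɔ/, /g/ → /gɔ/, /h/ → /hɔ/, /θ/ → /θɔ/, /m/ → /mɔ/.

hɔgɔnɔhɔθɔmɔ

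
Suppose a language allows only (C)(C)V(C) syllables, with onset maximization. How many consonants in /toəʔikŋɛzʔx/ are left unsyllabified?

2

Syllabifying with onset maximization leaves /ʔ/, /x/ stranded (at most one coda consonant is licensed; onsets may contain at most 2 consonants).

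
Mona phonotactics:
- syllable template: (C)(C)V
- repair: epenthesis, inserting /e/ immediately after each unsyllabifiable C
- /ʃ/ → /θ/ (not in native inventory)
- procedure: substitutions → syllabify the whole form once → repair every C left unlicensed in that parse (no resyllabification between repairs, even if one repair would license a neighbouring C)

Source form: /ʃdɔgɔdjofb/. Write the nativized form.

θdɔgɔdjofebe

Substitution: /ʃ/ → /θ/, giving /θdɔgɔdjofb/.
Syllabifying with onset maximization leaves /f/, /b/ stranded (no codas are permitted; onsets may contain at most 2 consonants).
Epenthesis after each stranded consonant: /f/ → /fe/, /b/ → /be/.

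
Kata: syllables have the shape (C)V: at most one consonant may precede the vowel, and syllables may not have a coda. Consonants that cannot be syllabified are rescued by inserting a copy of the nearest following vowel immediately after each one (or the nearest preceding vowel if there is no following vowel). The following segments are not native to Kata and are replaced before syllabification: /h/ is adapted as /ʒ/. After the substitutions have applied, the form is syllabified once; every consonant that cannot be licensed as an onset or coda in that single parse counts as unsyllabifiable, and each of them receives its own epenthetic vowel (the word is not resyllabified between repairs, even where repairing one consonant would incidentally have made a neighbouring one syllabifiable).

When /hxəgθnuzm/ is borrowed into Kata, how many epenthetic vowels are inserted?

5

After substitution the input is /ʒxəgθnuzm/.
The unsyllabifiable consonants are /ʒ/, /g/, /θ/, /z/, /m/; each receives one epenthetic vowel.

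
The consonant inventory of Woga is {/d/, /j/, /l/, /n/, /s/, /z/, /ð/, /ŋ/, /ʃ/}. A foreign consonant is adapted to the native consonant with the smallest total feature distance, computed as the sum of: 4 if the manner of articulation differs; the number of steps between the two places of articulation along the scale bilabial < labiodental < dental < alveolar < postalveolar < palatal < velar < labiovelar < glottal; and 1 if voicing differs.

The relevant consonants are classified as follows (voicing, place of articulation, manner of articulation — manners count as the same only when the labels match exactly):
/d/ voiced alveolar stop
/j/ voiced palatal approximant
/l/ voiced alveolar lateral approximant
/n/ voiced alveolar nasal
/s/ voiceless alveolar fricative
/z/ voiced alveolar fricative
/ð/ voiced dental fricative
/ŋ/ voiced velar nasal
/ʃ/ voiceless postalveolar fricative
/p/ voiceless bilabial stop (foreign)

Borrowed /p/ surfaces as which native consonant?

/d/ is closest: same manner (stop), place distance 3 (bilabial→alveolar), voicing differs (+1); total 4. Next closest is /s/ at distance 7.

d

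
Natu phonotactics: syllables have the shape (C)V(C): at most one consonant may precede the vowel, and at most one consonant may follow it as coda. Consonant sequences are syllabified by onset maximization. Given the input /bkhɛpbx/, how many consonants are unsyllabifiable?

Under (C)V(C), the unsyllabifiable consonants are /b/, /k/, /b/, /x/ (at most one coda consonant is licensed; onsets are limited to one consonant).

4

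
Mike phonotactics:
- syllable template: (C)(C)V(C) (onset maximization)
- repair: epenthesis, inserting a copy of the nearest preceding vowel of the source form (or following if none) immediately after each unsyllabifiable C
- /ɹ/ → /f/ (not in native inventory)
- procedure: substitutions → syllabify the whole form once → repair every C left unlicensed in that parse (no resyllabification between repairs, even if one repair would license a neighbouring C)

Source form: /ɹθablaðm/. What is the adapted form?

fθablaðma

Substitution: /ɹ/ → /f/, giving /fθablaðm/.
The consonants /m/ cannot be parsed into a legal (C)(C)V(C) syllable (at most one coda consonant is licensed; onsets may contain at most 2 consonants).
Inserting the epenthetic vowel yields /m/ → /ma/.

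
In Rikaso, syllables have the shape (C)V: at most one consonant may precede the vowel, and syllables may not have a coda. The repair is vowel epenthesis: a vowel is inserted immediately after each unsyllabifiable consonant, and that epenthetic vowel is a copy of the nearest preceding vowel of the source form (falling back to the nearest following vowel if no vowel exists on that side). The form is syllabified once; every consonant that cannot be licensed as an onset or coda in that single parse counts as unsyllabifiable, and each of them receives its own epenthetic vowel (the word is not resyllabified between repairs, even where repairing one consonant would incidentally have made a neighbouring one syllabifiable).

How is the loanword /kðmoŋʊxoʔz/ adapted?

The consonants /k/, /ð/, /ʔ/, /z/ cannot be parsed into a legal (C)V syllable (no codas are permitted; onsets are limited to one consonant).
Epenthesis after each stranded consonant: /k/ → /ko/, /ð/ → /ðo/, /ʔ/ → /ʔo/, /z/ → /zo/.

koðomoŋʊxoʔozo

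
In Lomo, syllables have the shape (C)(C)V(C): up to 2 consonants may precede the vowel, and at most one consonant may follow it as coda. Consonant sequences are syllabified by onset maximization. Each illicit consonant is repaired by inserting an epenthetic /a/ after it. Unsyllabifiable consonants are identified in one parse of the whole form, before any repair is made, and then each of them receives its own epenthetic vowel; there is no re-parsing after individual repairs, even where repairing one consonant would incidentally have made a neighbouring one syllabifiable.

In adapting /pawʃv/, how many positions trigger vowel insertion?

2

The unsyllabifiable consonants are /ʃ/, /v/; each receives one epenthetic vowel.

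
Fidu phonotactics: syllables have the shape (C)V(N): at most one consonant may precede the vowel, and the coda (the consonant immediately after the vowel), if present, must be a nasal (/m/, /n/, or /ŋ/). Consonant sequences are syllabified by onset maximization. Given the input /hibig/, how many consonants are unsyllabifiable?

Syllabifying with onset maximization leaves /g/ stranded (only a nasal (/m/, /n/, or /ŋ/) is licensed in coda position; onsets are limited to one consonant).

1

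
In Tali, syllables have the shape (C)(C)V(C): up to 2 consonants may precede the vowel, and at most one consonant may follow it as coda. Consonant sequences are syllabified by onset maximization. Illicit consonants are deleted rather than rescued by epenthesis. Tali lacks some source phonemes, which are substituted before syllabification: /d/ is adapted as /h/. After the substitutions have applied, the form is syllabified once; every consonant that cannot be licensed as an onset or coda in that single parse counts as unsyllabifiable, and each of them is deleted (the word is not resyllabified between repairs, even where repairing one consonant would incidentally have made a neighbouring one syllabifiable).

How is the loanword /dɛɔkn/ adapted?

Substitution: /d/ → /h/, giving /hɛɔkn/.
Syllabifying with onset maximization leaves /n/ stranded (at most one coda consonant is licensed; onsets may contain at most 2 consonants).
Deleting the stranded consonants removes /n/.

hɛɔk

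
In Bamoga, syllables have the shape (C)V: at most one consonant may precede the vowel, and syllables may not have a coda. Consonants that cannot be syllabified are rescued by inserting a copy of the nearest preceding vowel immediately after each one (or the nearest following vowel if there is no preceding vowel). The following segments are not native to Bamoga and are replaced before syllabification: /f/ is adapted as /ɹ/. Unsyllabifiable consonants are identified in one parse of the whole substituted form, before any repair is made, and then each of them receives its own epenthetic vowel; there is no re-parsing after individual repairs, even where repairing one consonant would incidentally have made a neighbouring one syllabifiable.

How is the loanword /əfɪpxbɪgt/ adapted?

Substitution: /f/ → /ɹ/, giving /əɹɪpxbɪgt/.
Under (C)V, the unsyllabifiable consonants are /p/, /x/, /g/, /t/ (no codas are permitted; onsets are limited to one consonant).
Each unlicensed consonant becomes the onset of a new syllable: /p/ → /pɪ/, /x/ → /xɪ/, /g/ → /gɪ/, /t/ → /tɪ/.

əɹɪpɪxɪbɪgɪtɪ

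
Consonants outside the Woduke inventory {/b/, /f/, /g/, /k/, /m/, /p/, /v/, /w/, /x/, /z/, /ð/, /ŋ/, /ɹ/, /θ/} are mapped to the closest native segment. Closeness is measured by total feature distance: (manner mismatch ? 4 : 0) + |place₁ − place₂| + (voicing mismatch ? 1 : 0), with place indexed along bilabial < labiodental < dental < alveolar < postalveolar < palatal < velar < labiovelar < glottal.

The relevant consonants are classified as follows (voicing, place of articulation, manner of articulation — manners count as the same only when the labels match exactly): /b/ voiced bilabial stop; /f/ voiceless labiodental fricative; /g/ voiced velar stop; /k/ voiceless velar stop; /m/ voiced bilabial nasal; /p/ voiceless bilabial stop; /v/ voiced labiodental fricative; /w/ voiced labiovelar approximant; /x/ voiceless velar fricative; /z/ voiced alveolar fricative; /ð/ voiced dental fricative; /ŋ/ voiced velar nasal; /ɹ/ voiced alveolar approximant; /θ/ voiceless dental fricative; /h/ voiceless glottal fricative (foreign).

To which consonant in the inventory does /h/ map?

x

/x/ is closest: same manner (fricative), place distance 2 (glottal→velar), same voicing; total 2. Next closest is /k/ at distance 6.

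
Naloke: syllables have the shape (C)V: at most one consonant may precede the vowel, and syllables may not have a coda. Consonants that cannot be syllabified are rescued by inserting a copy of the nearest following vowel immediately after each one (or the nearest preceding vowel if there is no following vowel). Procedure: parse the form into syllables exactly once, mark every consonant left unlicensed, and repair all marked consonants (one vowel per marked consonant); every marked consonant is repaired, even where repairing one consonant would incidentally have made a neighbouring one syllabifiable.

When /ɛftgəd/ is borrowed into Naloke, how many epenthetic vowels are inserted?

The unsyllabifiable consonants are /f/, /t/, /d/; each receives one epenthetic vowel.

3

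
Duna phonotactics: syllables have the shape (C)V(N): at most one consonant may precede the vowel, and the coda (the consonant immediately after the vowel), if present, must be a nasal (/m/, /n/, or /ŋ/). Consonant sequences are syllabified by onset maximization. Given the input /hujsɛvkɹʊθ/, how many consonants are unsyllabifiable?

The consonants /j/, /v/, /k/, /θ/ cannot be parsed into a legal (C)V(N) syllable (only a nasal (/m/, /n/, or /ŋ/) is licensed in coda position; onsets are limited to one consonant).

4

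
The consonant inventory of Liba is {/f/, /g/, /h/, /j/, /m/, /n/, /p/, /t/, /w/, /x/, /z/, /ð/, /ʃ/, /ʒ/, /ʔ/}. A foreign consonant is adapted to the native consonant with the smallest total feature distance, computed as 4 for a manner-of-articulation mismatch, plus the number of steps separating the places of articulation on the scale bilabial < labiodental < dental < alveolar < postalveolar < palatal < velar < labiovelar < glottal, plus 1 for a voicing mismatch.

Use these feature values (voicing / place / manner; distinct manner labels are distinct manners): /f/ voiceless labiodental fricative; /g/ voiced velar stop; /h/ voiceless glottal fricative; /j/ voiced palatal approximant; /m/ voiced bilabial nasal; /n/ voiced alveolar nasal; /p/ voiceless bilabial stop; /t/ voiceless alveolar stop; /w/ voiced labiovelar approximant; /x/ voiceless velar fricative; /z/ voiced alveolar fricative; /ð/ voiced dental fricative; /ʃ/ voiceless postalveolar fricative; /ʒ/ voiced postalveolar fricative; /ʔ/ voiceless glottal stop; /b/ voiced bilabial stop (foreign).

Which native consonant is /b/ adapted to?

p

/p/ is closest: same manner (stop), place distance 0 (bilabial→bilabial), voicing differs (+1); total 1. Next closest is /m/ at distance 4.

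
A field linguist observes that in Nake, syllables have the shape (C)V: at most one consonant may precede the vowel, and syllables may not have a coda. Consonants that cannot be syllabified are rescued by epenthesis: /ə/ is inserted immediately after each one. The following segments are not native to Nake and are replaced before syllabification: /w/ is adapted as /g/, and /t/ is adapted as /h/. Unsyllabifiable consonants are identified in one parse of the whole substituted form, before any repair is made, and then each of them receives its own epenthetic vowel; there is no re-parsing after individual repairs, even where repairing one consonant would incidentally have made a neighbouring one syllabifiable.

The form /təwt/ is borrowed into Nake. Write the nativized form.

həgəhə

Substitution: /t/ → /h/, /w/ → /g/, giving /həgh/.
Under (C)V, the unsyllabifiable consonants are /g/, /h/ (no codas are permitted; onsets are limited to one consonant).
Each unlicensed consonant becomes the onset of a new syllable: /g/ → /gə/, /h/ → /hə/.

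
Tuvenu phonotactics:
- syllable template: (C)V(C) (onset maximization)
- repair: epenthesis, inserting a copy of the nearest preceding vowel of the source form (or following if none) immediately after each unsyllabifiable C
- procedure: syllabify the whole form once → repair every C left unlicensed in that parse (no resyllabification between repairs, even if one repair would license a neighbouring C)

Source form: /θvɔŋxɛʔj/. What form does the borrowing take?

θɔvɔŋxɛʔjɛ

The consonants /θ/, /j/ cannot be parsed into a legal (C)V(C) syllable (at most one coda consonant is licensed; onsets are limited to one consonant).
Epenthesis after each stranded consonant: /θ/ → /θɔ/, /j/ → /jɛ/.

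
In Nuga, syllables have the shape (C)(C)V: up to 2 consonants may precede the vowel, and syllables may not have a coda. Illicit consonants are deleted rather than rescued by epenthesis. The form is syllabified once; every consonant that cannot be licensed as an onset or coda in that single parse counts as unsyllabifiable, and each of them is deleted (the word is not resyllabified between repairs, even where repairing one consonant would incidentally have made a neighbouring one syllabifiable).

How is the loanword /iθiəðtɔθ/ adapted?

The consonants /θ/ cannot be parsed into a legal (C)(C)V syllable (no codas are permitted; onsets may contain at most 2 consonants).
Deleting the stranded consonants removes /θ/.

iθiəðtɔ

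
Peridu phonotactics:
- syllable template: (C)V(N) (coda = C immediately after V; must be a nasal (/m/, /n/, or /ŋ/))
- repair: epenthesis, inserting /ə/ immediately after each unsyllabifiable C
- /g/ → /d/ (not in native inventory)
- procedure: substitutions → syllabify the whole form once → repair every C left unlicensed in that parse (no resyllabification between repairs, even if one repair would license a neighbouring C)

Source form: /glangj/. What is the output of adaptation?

dəlandəjə

Substitution: /g/ → /d/, giving /dlandj/.
Syllabifying with onset maximization leaves /d/, /d/, /j/ stranded (only a nasal (/m/, /n/, or /ŋ/) is licensed in coda position; onsets are limited to one consonant).
Inserting the epenthetic vowel yields /d/ → /də/, /d/ → /də/, /j/ → /jə/.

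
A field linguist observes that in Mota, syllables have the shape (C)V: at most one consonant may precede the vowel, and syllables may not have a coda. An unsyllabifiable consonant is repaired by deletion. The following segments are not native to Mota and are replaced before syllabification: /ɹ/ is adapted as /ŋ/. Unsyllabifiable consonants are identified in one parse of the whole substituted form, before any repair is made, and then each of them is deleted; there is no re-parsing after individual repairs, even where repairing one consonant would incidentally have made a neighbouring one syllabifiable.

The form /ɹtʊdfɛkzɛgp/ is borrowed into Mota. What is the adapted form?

tʊfɛzɛ

Substitution: /ɹ/ → /ŋ/, giving /ŋtʊdfɛkzɛgp/.
Under (C)V, the unsyllabifiable consonants are /ŋ/, /d/, /k/, /g/, /p/ (no codas are permitted; onsets are limited to one consonant).
Each unlicensed consonant is deleted: /ŋ/, /d/, /k/, /g/, /p/.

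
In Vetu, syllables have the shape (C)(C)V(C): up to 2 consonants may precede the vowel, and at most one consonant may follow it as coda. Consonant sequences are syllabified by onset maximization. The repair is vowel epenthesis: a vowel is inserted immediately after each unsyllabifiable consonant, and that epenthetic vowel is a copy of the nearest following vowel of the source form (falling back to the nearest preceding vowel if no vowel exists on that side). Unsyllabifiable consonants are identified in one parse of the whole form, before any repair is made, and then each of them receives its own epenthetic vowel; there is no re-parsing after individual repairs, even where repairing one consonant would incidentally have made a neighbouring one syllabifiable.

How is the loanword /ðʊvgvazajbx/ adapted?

ðʊvgvazajbaxa

Under (C)(C)V(C), the unsyllabifiable consonants are /b/, /x/ (at most one coda consonant is licensed; onsets may contain at most 2 consonants).
Inserting the epenthetic vowel yields /b/ → /ba/, /x/ → /xa/.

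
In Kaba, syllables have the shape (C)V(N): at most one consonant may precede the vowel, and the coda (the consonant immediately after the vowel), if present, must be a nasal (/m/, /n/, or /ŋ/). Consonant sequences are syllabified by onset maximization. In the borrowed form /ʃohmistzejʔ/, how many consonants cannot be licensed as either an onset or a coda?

Syllabifying with onset maximization leaves /h/, /s/, /t/, /j/, /ʔ/ stranded (only a nasal (/m/, /n/, or /ŋ/) is licensed in coda position; onsets are limited to one consonant).

5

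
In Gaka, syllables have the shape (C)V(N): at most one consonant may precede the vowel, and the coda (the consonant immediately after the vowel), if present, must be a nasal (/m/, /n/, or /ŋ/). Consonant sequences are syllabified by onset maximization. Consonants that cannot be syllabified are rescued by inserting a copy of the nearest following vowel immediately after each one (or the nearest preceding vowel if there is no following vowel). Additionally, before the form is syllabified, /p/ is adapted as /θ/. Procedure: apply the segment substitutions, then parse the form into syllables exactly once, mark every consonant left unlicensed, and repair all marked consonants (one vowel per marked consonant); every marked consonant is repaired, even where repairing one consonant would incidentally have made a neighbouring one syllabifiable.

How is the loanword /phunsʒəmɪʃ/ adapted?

θuhunsəʒəmɪʃɪ

Substitution: /p/ → /θ/, giving /θhunsʒəmɪʃ/.
Syllabifying with onset maximization leaves /θ/, /s/, /ʃ/ stranded (only a nasal (/m/, /n/, or /ŋ/) is licensed in coda position; onsets are limited to one consonant).
Each unlicensed consonant becomes the onset of a new syllable: /θ/ → /θu/, /s/ → /sə/, /ʃ/ → /ʃɪ/.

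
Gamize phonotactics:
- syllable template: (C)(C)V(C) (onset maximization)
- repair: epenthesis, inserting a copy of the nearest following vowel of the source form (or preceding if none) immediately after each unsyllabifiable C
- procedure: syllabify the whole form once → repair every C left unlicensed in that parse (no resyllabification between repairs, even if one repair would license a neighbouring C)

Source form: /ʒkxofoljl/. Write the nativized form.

ʒokxofoljolo

Syllabifying with onset maximization leaves /ʒ/, /j/, /l/ stranded (at most one coda consonant is licensed; onsets may contain at most 2 consonants).
Epenthesis after each stranded consonant: /ʒ/ → /ʒo/, /j/ → /jo/, /l/ → /lo/.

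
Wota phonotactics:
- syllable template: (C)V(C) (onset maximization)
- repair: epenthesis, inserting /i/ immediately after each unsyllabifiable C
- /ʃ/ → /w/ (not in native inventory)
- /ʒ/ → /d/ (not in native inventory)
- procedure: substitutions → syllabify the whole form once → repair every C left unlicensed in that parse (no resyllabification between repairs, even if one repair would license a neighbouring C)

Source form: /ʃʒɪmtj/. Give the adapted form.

widɪmtiji

Substitution: /ʃ/ → /w/, /ʒ/ → /d/, giving /wdɪmtj/.
Syllabifying with onset maximization leaves /w/, /t/, /j/ stranded (at most one coda consonant is licensed; onsets are limited to one consonant).
Inserting the epenthetic vowel yields /w/ → /wi/, /t/ → /ti/, /j/ → /ji/.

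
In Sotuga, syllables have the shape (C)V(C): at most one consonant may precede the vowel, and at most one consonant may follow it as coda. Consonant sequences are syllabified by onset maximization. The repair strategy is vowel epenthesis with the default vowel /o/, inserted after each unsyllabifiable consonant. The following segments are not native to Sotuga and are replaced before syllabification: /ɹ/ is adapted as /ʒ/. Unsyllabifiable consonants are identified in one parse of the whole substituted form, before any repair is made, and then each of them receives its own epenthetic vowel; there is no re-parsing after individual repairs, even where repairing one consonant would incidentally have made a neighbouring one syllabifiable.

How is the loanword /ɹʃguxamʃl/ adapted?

Substitution: /ɹ/ → /ʒ/, giving /ʒʃguxamʃl/.
Syllabifying with onset maximization leaves /ʒ/, /ʃ/, /ʃ/, /l/ stranded (at most one coda consonant is licensed; onsets are limited to one consonant).
Each unlicensed consonant becomes the onset of a new syllable: /ʒ/ → /ʒo/, /ʃ/ → /ʃo/, /ʃ/ → /ʃo/, /l/ → /lo/.

ʒoʃoguxamʃolo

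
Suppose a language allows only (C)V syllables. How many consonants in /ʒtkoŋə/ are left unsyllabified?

The consonants /ʒ/, /t/ cannot be parsed into a legal (C)V syllable (no codas are permitted; onsets are limited to one consonant).

2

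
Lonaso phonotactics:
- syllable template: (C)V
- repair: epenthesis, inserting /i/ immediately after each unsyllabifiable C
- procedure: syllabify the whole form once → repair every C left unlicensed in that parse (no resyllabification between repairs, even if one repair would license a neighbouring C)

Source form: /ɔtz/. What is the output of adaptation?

ɔtizi

Syllabifying with onset maximization leaves /t/, /z/ stranded (no codas are permitted; onsets are limited to one consonant).
Each unlicensed consonant becomes the onset of a new syllable: /t/ → /ti/, /z/ → /zi/.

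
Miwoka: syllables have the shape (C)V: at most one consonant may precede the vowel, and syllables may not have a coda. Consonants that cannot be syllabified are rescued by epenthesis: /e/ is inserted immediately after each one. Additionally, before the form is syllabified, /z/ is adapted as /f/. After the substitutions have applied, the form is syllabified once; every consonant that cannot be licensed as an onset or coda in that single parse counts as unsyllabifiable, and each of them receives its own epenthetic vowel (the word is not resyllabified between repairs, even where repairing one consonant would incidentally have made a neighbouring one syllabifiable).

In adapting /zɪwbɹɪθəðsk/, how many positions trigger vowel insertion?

5

After substitution the input is /fɪwbɹɪθəðsk/.
The unsyllabifiable consonants are /w/, /b/, /ð/, /s/, /k/; each receives one epenthetic vowel.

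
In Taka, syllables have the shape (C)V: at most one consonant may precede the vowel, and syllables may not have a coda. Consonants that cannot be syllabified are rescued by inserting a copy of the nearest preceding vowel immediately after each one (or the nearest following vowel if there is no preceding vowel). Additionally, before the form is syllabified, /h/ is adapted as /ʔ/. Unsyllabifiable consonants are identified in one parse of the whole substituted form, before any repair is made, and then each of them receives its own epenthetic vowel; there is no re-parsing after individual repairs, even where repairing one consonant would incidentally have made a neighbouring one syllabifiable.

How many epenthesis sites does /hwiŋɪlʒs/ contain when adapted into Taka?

After substitution the input is /ʔwiŋɪlʒs/.
The unsyllabifiable consonants are /ʔ/, /l/, /ʒ/, /s/; each receives one epenthetic vowel.

4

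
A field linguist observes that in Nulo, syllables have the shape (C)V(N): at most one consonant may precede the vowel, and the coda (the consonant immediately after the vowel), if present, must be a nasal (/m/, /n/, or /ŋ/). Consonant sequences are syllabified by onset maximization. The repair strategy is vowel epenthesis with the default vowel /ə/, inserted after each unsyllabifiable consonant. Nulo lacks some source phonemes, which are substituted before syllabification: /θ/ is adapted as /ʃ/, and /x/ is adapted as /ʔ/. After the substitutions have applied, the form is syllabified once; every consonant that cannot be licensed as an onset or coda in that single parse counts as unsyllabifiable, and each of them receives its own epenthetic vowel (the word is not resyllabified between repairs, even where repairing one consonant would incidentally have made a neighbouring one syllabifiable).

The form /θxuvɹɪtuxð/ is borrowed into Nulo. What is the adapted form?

ʃəʔuvəɹɪtuʔəðə

Substitution: /θ/ → /ʃ/, /x/ → /ʔ/, giving /ʃʔuvɹɪtuʔð/.
Syllabifying with onset maximization leaves /ʃ/, /v/, /ʔ/, /ð/ stranded (only a nasal (/m/, /n/, or /ŋ/) is licensed in coda position; onsets are limited to one consonant).
Epenthesis after each stranded consonant: /ʃ/ → /ʃə/, /v/ → /və/, /ʔ/ → /ʔə/, /ð/ → /ðə/.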